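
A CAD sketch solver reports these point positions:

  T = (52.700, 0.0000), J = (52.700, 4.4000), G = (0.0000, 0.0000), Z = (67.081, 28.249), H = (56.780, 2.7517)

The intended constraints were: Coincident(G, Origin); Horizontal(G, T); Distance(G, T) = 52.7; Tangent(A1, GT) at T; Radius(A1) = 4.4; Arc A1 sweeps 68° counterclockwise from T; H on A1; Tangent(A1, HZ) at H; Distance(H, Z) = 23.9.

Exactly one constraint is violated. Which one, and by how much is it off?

Distance(H, Z) = 23.9 — off by 3.60.

G = (0.00, 0.00) ✓; G.y = 0.00, T.y = 0.00 ✓; |GT| = 52.70 ✓; ∠(JT, TG) = 90.00° ✓; |JT| = 4.400 ✓; bearing(J→H) − bearing(J→T) = 68.00° ✓; |JH| = 4.400 ✓; ∠(JH, HZ) = 90.00° ✓; |HZ| = 27.50 ✗.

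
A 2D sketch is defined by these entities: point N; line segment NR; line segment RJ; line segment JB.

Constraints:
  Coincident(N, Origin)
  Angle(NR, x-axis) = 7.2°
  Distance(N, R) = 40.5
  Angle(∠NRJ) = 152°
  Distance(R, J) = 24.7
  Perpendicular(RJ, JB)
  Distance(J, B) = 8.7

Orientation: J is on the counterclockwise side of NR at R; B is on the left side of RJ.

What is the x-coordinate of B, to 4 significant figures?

55.35

∠NRJ = 152.0°, so RJ runs at 7.2° + (180° − 152.0°) = 35.20° from the x-axis; with |RJ| = 24.7, J = R + 24.7·(cos 35.20°, sin 35.20°) = (60.36, 19.31). RJ ⟂ JB; with |JB| = 8.7 on the left of RJ, B = J + 8.7·(-0.5764, 0.8171) = (55.35, 26.42). So B.x = 55.35.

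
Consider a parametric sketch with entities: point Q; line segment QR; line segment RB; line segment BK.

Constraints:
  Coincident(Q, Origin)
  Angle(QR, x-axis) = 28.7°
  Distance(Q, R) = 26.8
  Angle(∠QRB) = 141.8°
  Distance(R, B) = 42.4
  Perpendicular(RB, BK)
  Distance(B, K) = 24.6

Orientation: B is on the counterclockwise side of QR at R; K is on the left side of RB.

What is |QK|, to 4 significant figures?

63.97

Q is at the origin; QR runs at 28.7° with length 26.8, so R = 26.8·(cos 28.7°, sin 28.7°) = (23.51, 12.87). ∠QRB = 141.8°, so RB runs at 28.7° + (180° − 141.8°) = 66.90° from the x-axis; with |RB| = 42.4, B = R + 42.4·(cos 66.90°, sin 66.90°) = (40.14, 51.87). The perpendicularity gives BK at right angles to RB; with |BK| = 24.6 on the left of RB, K = B + 24.6·(-0.9198, 0.3923) = (17.52, 61.52). Then |QK| = |K − Q| = 63.97.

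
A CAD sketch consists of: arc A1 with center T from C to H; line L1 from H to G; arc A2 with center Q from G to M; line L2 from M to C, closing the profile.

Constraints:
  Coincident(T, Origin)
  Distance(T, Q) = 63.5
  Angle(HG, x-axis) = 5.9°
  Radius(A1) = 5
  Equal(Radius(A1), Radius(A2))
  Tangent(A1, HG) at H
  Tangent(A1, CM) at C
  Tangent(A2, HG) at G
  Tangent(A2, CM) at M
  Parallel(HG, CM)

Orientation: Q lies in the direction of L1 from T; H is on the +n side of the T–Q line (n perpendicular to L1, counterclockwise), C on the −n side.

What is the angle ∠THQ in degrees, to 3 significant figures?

85.5°

The slot axis is L1's direction at 5.9°, so u = (cos 5.9°, sin 5.9°) = (0.995, 0.103) and n = (−sin 5.9°, cos 5.9°) = (-0.103, 0.995). T is at the origin and Q lies 63.5 along u from T, so Q = 63.5·u = (63.2, 6.53). Tangency of A1 to both parallel lines with radius 5.0 puts H and C at T ± 5.0·n: H = (-0.514, 4.97), C = (0.514, -4.97). Then cos ∠THQ = HT·HQ / (|HT||HQ|), giving 85.5°.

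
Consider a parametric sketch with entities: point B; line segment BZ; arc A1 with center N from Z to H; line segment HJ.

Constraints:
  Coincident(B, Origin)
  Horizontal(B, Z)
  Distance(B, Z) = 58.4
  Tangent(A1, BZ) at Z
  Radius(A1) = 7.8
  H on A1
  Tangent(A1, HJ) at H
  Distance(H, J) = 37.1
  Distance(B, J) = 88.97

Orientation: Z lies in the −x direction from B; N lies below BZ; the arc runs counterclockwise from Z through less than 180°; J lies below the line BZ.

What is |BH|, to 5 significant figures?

65.763

B is at the origin; BZ is horizontal with |BZ| = 58.4 and Z on the −x side, so Z = (-58.400, 0.0000). Since A1 is tangent to BZ there, NZ ⟂ BZ, so N = Z + (0, -7.8) = (-58.400, -7.8000). Since NH ⟂ HJ (tangency), |NJ| = √(7.8² + 37.1²) = 37.911 regardless of where H sits on A1. So J lies on both circle(B, 88.97) and circle(N, 37.911); the below-BZ intersection is J = (-79.982, -38.968). H is the foot of the tangent from J: H = (-65.589, -4.7740).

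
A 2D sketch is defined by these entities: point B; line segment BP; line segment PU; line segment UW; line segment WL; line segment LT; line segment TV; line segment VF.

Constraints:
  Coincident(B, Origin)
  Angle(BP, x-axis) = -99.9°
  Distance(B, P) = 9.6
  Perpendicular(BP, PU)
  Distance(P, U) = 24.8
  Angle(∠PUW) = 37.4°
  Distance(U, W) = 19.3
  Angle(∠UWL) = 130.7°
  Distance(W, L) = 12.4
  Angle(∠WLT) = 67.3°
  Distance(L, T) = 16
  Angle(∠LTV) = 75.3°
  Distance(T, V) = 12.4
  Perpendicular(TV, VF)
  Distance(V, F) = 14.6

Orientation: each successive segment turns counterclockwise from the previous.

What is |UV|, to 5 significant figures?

11.623

B is at the origin; BP runs at -99.9° with length 9.6, so P = (-1.6505, -9.4570). BP is perpendicular to PU, so PU runs at -9.9000°; with |PU| = 24.8, U = (22.780, -13.721). ∠PUW = 37.4° gives UW at 132.70° from the x-axis; with |UW| = 19.3, W = (9.6917, 0.46296). ∠UWL = 130.7° gives WL at -178.00° from the x-axis; with |WL| = 12.4, L = (-2.7007, 0.030207). ∠WLT = 67.3° gives LT at -65.300° from the x-axis; with |LT| = 16.0, T = (3.9851, -14.506). ∠LTV = 75.3° gives TV at 39.400° from the x-axis; with |TV| = 12.4, V = (13.567, -6.6353). Then |UV| = |V − U| = 11.623.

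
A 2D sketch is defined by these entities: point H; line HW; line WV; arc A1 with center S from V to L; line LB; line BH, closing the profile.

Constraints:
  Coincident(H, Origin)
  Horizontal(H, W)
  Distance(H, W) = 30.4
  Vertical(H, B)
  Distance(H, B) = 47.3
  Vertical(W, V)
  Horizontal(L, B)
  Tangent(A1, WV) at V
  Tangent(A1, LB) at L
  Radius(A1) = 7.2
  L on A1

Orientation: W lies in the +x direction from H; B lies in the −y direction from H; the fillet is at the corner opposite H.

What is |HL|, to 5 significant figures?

52.683

The virtual corner opposite H is at (30.400, -47.300). The tangent condition forces SV to be normal to WV and A1 meets LB tangentially, so SL is at right angles to LB, with radius 7.2, so the center S sits 7.2 in from both sides at S = (23.200, -40.100). That places the tangent points at V = (30.400, -40.100) on WV and L = (23.200, -47.300) on LB. Then |HL| = |L − H| = 52.683.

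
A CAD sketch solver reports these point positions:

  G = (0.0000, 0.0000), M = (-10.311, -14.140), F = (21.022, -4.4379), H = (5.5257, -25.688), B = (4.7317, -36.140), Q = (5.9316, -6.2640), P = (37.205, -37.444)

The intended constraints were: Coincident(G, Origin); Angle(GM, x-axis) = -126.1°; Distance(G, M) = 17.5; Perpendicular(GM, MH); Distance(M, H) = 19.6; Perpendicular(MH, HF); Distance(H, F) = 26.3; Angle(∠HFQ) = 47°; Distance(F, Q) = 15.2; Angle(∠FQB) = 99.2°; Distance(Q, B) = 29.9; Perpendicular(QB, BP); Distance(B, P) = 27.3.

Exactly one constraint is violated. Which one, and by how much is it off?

Distance(B, P) = 27.3 — off by 5.20.

G = (0.00, 0.00) ✓; GM at -126.1° ✓; |GM| = 17.50 ✓; ∠(GM, MH) = 90.00° ✓; |MH| = 19.60 ✓; ∠(MH, HF) = 90.00° ✓; |HF| = 26.30 ✓; ∠HFQ = 47.00° ✓; |FQ| = 15.20 ✓; ∠FQB = 99.20° ✓; |QB| = 29.90 ✓; ∠(QB, BP) = 90.00° ✓; |BP| = 32.50 ✗.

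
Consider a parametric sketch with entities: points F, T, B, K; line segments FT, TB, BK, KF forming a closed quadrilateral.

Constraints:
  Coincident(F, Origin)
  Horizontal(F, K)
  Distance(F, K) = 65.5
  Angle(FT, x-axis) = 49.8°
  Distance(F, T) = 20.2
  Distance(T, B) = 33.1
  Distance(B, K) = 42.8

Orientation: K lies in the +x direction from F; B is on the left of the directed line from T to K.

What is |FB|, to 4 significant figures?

52.89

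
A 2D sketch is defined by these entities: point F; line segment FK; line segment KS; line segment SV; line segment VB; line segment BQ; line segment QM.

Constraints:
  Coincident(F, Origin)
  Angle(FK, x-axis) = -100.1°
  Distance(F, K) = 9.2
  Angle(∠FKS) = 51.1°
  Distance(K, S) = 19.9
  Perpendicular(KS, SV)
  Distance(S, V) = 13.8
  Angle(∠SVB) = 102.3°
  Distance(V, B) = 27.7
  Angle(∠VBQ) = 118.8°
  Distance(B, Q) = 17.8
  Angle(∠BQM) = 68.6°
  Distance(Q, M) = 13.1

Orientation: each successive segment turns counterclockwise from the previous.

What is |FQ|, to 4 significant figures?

24.66

∠SVB = 102.3° gives VB at -163.5° from the x-axis; with |VB| = 27.7, B = (-17.38, 4.755). ∠VBQ = 118.8° gives BQ at -102.3° from the x-axis; with |BQ| = 17.8, Q = (-21.17, -12.64). Then |FQ| = |Q − F| = 24.66.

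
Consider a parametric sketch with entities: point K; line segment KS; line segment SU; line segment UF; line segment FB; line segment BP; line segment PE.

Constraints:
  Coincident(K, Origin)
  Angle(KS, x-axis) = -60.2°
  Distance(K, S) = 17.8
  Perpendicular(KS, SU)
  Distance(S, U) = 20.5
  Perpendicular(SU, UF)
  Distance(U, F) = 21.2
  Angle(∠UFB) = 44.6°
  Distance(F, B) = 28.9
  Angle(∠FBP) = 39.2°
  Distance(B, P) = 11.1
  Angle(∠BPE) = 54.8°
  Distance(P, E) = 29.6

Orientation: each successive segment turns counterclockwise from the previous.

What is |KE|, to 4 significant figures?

10.40

K is at the origin; KS runs at -60.2° with length 17.8, so S = (8.846, -15.45). KS ⟂ SU, so SU runs at 29.80°; with |SU| = 20.5, U = (26.64, -5.258). The perpendicularity gives UF at right angles to SU, so UF runs at 119.8°; with |UF| = 21.2, F = (16.10, 13.14). ∠UFB = 44.6° gives FB at -104.8° from the x-axis; with |FB| = 28.9, B = (8.717, -14.80). ∠FBP = 39.2° gives BP at 36.00° from the x-axis; with |BP| = 11.1, P = (17.70, -8.278). ∠BPE = 54.8° gives PE at 161.2° from the x-axis; with |PE| = 29.6, E = (-10.32, 1.261). Then |KE| = |E − K| = 10.40.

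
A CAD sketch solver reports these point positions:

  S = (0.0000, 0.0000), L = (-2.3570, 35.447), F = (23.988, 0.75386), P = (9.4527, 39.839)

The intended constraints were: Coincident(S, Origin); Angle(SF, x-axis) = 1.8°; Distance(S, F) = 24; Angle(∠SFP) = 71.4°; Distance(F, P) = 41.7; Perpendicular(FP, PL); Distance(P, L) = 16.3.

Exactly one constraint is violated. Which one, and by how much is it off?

Distance(P, L) = 16.3 — off by 3.70.

S = (0.00, 0.00) ✓; SF at 1.800° ✓; |SF| = 24.00 ✓; ∠SFP = 71.40° ✓; |FP| = 41.70 ✓; ∠(FP, PL) = 90.00° ✓; |PL| = 12.60 ✗.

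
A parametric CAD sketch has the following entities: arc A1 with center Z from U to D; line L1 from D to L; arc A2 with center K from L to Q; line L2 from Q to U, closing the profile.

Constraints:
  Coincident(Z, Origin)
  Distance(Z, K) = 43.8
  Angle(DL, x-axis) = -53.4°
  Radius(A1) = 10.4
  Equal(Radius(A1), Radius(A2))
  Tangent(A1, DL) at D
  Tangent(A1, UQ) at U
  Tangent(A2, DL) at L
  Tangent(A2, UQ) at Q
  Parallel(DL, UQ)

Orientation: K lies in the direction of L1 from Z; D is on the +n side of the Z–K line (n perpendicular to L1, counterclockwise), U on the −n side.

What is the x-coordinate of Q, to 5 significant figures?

17.765

The slot axis is L1's direction at -53.4°, so u = (cos -53.4°, sin -53.4°) = (0.59622, -0.80282) and n = (−sin -53.4°, cos -53.4°) = (0.80282, 0.59622). Z is at the origin and K lies 43.8 along u from Z, so K = 43.8·u = (26.115, -35.163). Tangency of A1 to both parallel lines with radius 10.4 puts D and U at Z ± 10.4·n: D = (8.3493, 6.2007), U = (-8.3493, -6.2007). Equal radii place L and Q the same way about K: L = K + 10.4·n = (34.464, -28.963), Q = K − 10.4·n = (17.765, -41.364). So Q.x = 17.765.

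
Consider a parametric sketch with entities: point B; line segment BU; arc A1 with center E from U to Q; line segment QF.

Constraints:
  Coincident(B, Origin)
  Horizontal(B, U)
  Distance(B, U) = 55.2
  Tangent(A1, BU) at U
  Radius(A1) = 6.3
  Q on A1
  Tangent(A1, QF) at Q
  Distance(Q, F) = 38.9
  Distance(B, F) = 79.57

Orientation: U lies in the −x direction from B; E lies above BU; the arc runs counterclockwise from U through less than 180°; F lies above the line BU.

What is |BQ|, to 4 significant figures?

50.32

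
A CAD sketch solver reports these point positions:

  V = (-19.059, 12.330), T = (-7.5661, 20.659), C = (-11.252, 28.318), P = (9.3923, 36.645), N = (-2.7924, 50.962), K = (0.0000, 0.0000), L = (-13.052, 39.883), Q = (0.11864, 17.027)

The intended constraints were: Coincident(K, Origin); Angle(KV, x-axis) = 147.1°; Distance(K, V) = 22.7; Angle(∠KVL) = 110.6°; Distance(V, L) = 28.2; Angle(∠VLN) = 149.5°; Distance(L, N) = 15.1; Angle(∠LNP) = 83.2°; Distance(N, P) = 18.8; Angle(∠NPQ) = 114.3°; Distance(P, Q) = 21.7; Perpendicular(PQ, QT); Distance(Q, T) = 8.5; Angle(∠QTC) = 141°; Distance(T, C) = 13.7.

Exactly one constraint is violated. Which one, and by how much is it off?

Distance(T, C) = 13.7 — off by 5.20.

K = (0.00, 0.00) ✓; KV at 147.1° ✓; |KV| = 22.70 ✓; ∠KVL = 110.6° ✓; |VL| = 28.20 ✓; ∠VLN = 149.5° ✓; |LN| = 15.10 ✓; ∠LNP = 83.20° ✓; |NP| = 18.80 ✓; ∠NPQ = 114.3° ✓; |PQ| = 21.70 ✓; ∠(PQ, QT) = 90.00° ✓; |QT| = 8.500 ✓; ∠QTC = 141.0° ✓; |TC| = 8.500 ✗.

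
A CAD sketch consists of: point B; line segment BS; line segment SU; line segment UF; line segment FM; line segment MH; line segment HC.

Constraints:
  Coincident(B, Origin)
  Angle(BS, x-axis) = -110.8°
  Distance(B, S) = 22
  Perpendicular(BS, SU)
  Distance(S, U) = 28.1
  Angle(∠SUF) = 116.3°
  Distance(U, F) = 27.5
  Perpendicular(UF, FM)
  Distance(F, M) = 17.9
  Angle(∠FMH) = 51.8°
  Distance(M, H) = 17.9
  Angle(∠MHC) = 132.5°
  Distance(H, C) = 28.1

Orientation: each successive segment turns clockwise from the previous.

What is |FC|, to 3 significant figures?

26.7

B is at the origin; BS runs at -110.8° with length 22.0, so S = (-7.81, -20.6). The perpendicularity gives SU at right angles to BS, so SU runs at 159°; with |SU| = 28.1, U = (-34.1, -10.6). ∠SUF = 116.3° gives UF at 95.5° from the x-axis; with |UF| = 27.5, F = (-36.7, 16.8). UF is perpendicular to FM, so FM runs at 5.50°; with |FM| = 17.9, M = (-18.9, 18.5). ∠FMH = 51.8° gives MH at -123° from the x-axis; with |MH| = 17.9, H = (-28.6, 3.44). ∠MHC = 132.5° gives HC at -170° from the x-axis; with |HC| = 28.1, C = (-56.3, -1.34). Then |FC| = |C − F| = 26.7.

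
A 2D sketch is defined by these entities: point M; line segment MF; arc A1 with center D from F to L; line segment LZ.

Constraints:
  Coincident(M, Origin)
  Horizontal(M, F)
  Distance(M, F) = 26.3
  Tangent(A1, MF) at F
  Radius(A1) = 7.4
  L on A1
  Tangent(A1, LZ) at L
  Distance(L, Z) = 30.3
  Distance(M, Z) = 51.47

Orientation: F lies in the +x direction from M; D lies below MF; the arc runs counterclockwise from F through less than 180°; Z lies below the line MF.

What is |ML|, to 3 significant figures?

22.9

Checks: |DL| = 7.400 ✓; ∠(DL, LZ) = 90.00° ✓; |LZ| = 30.30 ✓; |MZ| = 51.47 ✓.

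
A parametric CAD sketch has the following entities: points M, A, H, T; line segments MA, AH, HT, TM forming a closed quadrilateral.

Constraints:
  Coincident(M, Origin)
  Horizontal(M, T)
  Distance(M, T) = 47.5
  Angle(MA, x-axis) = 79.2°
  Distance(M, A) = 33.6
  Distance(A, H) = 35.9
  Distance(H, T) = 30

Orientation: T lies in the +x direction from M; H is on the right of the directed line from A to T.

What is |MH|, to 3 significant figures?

17.6

M is at the origin; M and T share the same y with |MT| = 47.5 and T in +x, so T = (47.5, 0). MA runs at 79.2° with |MA| = 33.6, so A = (6.30, 33.0). H is determined by |AH| = 35.9 and |HT| = 30.0 together: it lies at the intersection of circle(A, 35.9) and circle(T, 30.0). With |AT| = 52.8, the foot of the radical line on AT is 30.1 from A and the perpendicular offset is √(35.9² − 30.1²) = 19.6. Taking the right-of-AT solution: H = (17.5, -1.10).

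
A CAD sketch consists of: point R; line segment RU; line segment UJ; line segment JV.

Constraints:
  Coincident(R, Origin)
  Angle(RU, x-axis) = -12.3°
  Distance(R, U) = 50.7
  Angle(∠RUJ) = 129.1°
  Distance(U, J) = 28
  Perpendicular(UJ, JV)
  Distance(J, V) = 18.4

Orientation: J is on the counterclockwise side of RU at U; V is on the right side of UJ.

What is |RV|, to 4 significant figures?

83.26

R is at the origin; RU runs at -12.3° with length 50.7, so U = 50.7·(cos -12.3°, sin -12.3°) = (49.54, -10.80). ∠RUJ = 129.1°, so UJ runs at -12.3° + (180° − 129.1°) = 38.60° from the x-axis; with |UJ| = 28.0, J = U + 28.0·(cos 38.60°, sin 38.60°) = (71.42, 6.668). UJ ⟂ JV; with |JV| = 18.4 on the right of UJ, V = J + 18.4·(0.6239, -0.7815) = (82.90, -7.712). Then |RV| = |V − R| = 83.26.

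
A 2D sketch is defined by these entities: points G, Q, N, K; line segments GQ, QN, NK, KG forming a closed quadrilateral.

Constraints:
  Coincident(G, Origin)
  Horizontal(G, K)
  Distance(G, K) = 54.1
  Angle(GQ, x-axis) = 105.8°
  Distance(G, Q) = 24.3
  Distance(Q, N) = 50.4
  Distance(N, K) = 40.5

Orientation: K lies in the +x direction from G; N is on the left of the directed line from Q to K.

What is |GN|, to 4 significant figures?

56.57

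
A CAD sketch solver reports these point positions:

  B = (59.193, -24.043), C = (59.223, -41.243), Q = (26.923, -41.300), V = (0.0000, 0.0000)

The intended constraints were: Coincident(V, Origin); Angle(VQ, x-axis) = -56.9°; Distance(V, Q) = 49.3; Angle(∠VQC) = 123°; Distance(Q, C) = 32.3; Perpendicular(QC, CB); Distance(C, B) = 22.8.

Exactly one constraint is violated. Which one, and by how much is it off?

Distance(C, B) = 22.8 — off by 5.60.

V = (0.00, 0.00) ✓; VQ at -56.90° ✓; |VQ| = 49.30 ✓; ∠VQC = 123.0° ✓; |QC| = 32.30 ✓; ∠(QC, CB) = 90.00° ✓; |CB| = 17.20 ✗.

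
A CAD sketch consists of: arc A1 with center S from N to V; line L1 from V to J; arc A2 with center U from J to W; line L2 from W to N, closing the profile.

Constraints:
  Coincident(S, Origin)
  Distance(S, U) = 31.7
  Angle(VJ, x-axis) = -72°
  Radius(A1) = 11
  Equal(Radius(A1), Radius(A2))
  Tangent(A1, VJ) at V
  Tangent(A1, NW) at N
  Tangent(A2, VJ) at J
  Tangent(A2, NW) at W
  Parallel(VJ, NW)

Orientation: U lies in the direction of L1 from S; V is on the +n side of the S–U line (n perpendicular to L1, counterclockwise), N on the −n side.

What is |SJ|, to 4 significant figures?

33.55

Tangency of A1 to both parallel lines with radius 11.0 puts V and N at S ± 11.0·n: V = (10.46, 3.399), N = (-10.46, -3.399). Equal radii place J and W the same way about U: J = U + 11.0·n = (20.26, -26.75), W = U − 11.0·n = (-0.6658, -33.55). Then |SJ| = |J − S| = 33.55.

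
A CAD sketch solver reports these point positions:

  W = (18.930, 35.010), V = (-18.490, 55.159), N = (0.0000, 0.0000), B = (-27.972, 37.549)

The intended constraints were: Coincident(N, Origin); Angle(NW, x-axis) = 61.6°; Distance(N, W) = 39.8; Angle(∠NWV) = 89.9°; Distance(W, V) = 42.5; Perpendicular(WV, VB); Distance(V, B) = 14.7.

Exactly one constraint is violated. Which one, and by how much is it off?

Distance(V, B) = 14.7 — off by 5.30.

N = (0.00, 0.00) ✓; NW at 61.60° ✓; |NW| = 39.80 ✓; ∠NWV = 89.90° ✓; |WV| = 42.50 ✓; ∠(WV, VB) = 90.00° ✓; |VB| = 20.00 ✗.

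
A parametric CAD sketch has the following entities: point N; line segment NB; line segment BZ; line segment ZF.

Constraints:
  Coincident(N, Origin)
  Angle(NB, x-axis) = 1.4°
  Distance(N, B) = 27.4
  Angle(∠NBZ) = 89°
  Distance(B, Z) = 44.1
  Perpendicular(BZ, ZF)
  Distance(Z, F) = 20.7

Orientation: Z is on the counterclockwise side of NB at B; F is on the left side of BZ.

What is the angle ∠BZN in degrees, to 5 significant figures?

32.130°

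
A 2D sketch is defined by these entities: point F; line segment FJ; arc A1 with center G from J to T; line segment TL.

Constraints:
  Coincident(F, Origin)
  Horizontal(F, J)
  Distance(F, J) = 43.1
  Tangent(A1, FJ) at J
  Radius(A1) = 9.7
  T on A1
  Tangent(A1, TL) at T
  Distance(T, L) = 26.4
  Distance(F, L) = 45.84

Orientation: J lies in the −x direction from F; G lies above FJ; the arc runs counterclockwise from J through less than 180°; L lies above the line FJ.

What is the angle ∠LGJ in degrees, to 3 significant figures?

152°

F is at the origin; F and J share the same y with |FJ| = 43.1 and J on the −x side, so J = (-43.1, 0.00). Tangency of A1 to FJ means the radius GJ is perpendicular to FJ, so G = J + (0, 9.7) = (-43.1, 9.70). Since GT ⟂ TL (tangency), |GL| = √(9.7² + 26.4²) = 28.1 regardless of where T sits on A1. So L lies on both circle(F, 45.84) and circle(G, 28.1); the above-FJ intersection is L = (-30.1, 34.6). T is the foot of the tangent from L: T = (-33.5, 8.44).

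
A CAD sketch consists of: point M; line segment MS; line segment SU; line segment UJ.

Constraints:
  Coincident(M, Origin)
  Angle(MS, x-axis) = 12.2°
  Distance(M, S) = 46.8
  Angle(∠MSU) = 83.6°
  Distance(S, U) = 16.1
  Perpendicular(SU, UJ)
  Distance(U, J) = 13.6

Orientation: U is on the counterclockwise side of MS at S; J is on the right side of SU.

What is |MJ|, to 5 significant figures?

61.086

∠MSU = 83.6°, so SU runs at 12.2° + (180° − 83.6°) = 108.60° from the x-axis; with |SU| = 16.1, U = S + 16.1·(cos 108.60°, sin 108.60°) = (40.608, 25.149). The perpendicularity gives UJ at right angles to SU; with |UJ| = 13.6 on the right of SU, J = U + 13.6·(0.94777, 0.31896) = (53.497, 29.487). Then |MJ| = |J − M| = 61.086.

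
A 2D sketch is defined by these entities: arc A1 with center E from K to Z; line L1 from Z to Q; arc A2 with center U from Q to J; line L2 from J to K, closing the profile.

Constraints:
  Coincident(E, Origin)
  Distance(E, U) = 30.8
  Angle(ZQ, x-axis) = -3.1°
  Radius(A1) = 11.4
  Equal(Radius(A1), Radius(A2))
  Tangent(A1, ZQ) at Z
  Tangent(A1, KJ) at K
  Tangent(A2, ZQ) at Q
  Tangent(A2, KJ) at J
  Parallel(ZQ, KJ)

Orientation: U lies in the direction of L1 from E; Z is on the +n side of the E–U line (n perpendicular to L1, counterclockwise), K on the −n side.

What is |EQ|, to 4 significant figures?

32.84

Tangency of A1 to both parallel lines with radius 11.4 puts Z and K at E ± 11.4·n: Z = (0.6165, 11.38), K = (-0.6165, -11.38). Equal radii place Q and J the same way about U: Q = U + 11.4·n = (31.37, 9.718), J = U − 11.4·n = (30.14, -13.05). Then |EQ| = |Q − E| = 32.84.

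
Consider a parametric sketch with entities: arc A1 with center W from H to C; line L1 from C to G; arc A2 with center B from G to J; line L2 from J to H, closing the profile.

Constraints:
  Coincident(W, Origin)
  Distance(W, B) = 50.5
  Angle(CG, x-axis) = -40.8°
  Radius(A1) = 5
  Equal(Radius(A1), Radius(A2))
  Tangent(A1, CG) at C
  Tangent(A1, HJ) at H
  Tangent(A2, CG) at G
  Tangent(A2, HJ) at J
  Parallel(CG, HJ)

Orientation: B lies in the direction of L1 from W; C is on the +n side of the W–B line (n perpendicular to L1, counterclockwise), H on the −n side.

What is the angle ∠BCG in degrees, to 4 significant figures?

5.654°

The slot axis is L1's direction at -40.8°, so u = (cos -40.8°, sin -40.8°) = (0.7570, -0.6534) and n = (−sin -40.8°, cos -40.8°) = (0.6534, 0.7570). W is at the origin and B lies 50.5 along u from W, so B = 50.5·u = (38.23, -33.00). Tangency of A1 to both parallel lines with radius 5.0 puts C and H at W ± 5.0·n: C = (3.267, 3.785), H = (-3.267, -3.785). Equal radii place G and J the same way about B: G = B + 5.0·n = (41.50, -29.21), J = B − 5.0·n = (34.96, -36.78). Then cos ∠BCG = CB·CG / (|CB||CG|), giving 5.654°.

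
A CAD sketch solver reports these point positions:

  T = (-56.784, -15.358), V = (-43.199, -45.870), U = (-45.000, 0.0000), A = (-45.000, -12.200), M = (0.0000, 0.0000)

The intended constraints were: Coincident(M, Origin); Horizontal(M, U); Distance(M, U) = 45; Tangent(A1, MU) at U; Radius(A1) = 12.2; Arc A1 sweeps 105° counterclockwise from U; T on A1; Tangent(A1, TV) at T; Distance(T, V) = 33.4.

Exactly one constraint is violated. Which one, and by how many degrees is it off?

Tangent(A1, TV) at T — off by 9.00°.

M = (0.00, 0.00) ✓; M.y = 0.00, U.y = 0.00 ✓; |MU| = 45.00 ✓; ∠(AU, UM) = 90.00° ✓; |AU| = 12.20 ✓; bearing(A→T) − bearing(A→U) = 105.0° ✓; |AT| = 12.20 ✓; ∠(AT, TV) = 81.00° ✗; |TV| = 33.40 ✓.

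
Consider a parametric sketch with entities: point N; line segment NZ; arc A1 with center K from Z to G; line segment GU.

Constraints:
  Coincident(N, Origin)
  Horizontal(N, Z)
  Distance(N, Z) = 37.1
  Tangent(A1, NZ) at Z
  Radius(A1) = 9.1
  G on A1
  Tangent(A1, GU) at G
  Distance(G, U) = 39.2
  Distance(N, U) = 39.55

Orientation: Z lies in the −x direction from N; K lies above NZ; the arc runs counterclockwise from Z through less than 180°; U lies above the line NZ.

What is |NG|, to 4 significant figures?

29.58

Checks: |KG| = 9.100 ✓; ∠(KG, GU) = 90.00° ✓; |GU| = 39.20 ✓; |NU| = 39.55 ✓.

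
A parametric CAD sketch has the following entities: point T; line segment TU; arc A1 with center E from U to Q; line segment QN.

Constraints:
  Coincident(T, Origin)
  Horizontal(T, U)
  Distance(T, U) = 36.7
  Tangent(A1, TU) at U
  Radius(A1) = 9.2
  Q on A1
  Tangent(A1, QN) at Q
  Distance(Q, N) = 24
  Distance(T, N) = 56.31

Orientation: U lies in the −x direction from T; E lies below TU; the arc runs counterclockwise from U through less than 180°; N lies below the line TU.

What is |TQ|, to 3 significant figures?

46.9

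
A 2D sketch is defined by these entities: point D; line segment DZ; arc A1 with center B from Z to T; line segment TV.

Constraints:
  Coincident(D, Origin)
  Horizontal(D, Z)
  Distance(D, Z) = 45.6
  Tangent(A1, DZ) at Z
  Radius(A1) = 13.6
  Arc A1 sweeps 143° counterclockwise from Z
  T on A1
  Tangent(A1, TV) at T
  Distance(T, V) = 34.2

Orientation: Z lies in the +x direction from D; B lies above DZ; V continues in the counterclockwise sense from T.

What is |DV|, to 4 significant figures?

52.25

D is at the origin; DZ is horizontal with |DZ| = 45.6 and Z on the +x side, so Z = (45.60, 0.000). Tangency of A1 to DZ means the radius BZ is perpendicular to DZ, so B = Z + (0, 13.6) = (45.60, 13.60). On A1, Z sits at bearing -90° from B; a 143° counterclockwise sweep puts T at bearing 53°, so T = B + 13.6·(cos 53°, sin 53°) = (53.78, 24.46). Tangency of A1 to TV means the radius BT is perpendicular to TV, so TV runs along (−sin 53°, cos 53°); with |TV| = 34.2, V = (26.47, 45.04). Then |DV| = |V − D| = 52.25.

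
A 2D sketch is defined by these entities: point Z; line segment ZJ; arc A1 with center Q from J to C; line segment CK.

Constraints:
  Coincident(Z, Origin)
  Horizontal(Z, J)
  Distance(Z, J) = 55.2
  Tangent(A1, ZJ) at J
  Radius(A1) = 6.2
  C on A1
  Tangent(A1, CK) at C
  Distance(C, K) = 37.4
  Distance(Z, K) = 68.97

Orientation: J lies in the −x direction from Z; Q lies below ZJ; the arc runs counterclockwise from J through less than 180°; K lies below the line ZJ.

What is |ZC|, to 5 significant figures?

61.714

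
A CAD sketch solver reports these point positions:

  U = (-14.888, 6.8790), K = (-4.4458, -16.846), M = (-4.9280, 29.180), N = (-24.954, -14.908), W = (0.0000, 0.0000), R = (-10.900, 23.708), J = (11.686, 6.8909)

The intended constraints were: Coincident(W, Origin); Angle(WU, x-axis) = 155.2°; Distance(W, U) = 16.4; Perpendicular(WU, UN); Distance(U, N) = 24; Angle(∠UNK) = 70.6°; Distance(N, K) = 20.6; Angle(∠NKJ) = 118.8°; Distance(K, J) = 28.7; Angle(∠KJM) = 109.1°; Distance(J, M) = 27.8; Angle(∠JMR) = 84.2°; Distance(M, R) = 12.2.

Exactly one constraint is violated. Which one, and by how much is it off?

Distance(M, R) = 12.2 — off by 4.10.

W = (0.00, 0.00) ✓; WU at 155.2° ✓; |WU| = 16.40 ✓; ∠(WU, UN) = 90.00° ✓; |UN| = 24.00 ✓; ∠UNK = 70.60° ✓; |NK| = 20.60 ✓; ∠NKJ = 118.8° ✓; |KJ| = 28.70 ✓; ∠KJM = 109.1° ✓; |JM| = 27.80 ✓; ∠JMR = 84.20° ✓; |MR| = 8.100 ✗.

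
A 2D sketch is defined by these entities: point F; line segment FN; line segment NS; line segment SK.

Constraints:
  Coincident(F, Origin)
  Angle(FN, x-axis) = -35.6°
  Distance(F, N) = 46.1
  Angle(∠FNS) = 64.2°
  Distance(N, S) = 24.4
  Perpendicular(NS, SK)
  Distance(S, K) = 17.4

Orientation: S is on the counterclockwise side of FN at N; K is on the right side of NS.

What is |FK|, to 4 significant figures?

59.06

F is at the origin; FN runs at -35.6° with length 46.1, so N = 46.1·(cos -35.6°, sin -35.6°) = (37.48, -26.84). ∠FNS = 64.2°, so NS runs at -35.6° + (180° − 64.2°) = 80.20° from the x-axis; with |NS| = 24.4, S = N + 24.4·(cos 80.20°, sin 80.20°) = (41.64, -2.792). NS ⟂ SK; with |SK| = 17.4 on the right of NS, K = S + 17.4·(0.9854, -0.1702) = (58.78, -5.754). Then |FK| = |K − F| = 59.06.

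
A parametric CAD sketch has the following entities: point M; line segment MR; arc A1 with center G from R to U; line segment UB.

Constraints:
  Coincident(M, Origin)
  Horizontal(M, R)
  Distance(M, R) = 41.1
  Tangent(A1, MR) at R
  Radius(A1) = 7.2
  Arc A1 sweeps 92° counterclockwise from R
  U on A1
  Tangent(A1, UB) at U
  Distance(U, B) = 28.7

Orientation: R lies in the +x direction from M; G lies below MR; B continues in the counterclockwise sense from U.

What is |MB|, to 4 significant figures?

50.24

On A1, R sits at bearing 90° from G; a 92° counterclockwise sweep puts U at bearing 182°, so U = G + 7.2·(cos 182°, sin 182°) = (33.90, -7.451). The tangent condition forces GU to be normal to UB, so UB runs along (−sin 182°, cos 182°); with |UB| = 28.7, B = (34.91, -36.13). Then |MB| = |B − M| = 50.24.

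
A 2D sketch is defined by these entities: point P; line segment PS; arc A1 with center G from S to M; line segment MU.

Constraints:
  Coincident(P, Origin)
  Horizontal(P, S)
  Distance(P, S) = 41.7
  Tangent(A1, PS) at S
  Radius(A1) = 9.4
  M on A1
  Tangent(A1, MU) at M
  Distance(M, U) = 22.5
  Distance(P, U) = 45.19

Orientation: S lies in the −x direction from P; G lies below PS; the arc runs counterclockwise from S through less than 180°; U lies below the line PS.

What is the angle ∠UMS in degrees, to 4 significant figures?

112.1°

P is at the origin; P and S share the same y with |PS| = 41.7 and S on the −x side, so S = (-41.70, 0.000). A1 meets PS tangentially, so GS is at right angles to PS, so G = S + (0, -9.4) = (-41.70, -9.400). Since GM ⟂ MU (tangency), |GU| = √(9.4² + 22.5²) = 24.38 regardless of where M sits on A1. So U lies on both circle(P, 45.19) and circle(G, 24.38); the below-PS intersection is U = (-32.09, -31.81). M is the foot of the tangent from U: M = (-48.24, -16.15).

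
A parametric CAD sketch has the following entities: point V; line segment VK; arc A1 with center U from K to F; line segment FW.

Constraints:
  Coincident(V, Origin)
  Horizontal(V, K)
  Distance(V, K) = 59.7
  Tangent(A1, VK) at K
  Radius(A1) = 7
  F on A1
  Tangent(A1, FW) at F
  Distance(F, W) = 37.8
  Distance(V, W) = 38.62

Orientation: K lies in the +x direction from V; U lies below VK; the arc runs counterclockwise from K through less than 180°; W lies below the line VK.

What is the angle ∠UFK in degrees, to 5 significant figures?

68.675°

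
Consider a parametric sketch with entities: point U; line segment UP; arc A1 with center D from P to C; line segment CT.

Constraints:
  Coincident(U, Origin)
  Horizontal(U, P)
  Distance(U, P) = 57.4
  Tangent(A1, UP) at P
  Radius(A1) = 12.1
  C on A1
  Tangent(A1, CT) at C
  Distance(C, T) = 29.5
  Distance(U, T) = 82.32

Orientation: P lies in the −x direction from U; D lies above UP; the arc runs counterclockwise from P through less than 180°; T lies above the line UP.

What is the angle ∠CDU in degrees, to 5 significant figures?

60.607°

Checks: U = (0.00, 0.00) ✓; ∠(DP, PU) = 90.00° ✓; |DC| = 12.10 ✓; ∠(DC, CT) = 90.00° ✓; |CT| = 29.50 ✓; |UT| = 82.32 ✓.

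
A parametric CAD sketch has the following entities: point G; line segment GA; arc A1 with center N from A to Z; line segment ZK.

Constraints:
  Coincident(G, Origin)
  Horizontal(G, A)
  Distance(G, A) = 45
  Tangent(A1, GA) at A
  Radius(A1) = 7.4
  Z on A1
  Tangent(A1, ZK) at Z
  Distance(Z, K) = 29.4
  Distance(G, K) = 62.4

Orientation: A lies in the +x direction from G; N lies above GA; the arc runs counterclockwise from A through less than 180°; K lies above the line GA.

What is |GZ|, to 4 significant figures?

52.98

G is at the origin; G and A share the same y with |GA| = 45.0 and A on the +x side, so A = (45.00, 0.000). A1 meets GA tangentially, so NA is at right angles to GA, so N = A + (0, 7.4) = (45.00, 7.400). Since NZ ⟂ ZK (tangency), |NK| = √(7.4² + 29.4²) = 30.32 regardless of where Z sits on A1. So K lies on both circle(G, 62.4) and circle(N, 30.32); the above-GA intersection is K = (50.03, 37.30). Z is the foot of the tangent from K: Z = (52.38, 7.991).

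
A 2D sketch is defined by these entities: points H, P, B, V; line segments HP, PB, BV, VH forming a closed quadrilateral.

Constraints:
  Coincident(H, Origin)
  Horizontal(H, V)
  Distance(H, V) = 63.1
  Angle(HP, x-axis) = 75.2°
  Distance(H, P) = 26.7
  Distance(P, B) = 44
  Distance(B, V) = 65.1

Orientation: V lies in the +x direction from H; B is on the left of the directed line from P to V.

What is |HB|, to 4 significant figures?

68.98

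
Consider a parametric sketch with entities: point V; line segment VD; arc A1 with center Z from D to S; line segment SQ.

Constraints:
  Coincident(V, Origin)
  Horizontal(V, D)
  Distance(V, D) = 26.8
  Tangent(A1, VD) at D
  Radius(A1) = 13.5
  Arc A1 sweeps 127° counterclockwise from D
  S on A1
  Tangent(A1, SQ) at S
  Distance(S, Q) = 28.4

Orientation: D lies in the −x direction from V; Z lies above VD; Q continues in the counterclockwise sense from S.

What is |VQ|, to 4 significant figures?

55.31

On A1, D sits at bearing -90° from Z; a 127° counterclockwise sweep puts S at bearing 37°, so S = Z + 13.5·(cos 37°, sin 37°) = (-16.02, 21.62). The tangent condition forces ZS to be normal to SQ, so SQ runs along (−sin 37°, cos 37°); with |SQ| = 28.4, Q = (-33.11, 44.31). Then |VQ| = |Q − V| = 55.31.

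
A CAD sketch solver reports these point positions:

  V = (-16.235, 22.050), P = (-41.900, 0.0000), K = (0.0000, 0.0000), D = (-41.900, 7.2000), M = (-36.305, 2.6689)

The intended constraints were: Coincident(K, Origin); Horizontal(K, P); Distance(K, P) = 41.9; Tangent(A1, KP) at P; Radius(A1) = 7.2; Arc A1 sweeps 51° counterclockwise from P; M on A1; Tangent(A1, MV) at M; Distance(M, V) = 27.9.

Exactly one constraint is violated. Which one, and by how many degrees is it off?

Tangent(A1, MV) at M — off by 7.00°.

K = (0.00, 0.00) ✓; K.y = 0.00, P.y = 0.00 ✓; |KP| = 41.90 ✓; ∠(DP, PK) = 90.00° ✓; |DP| = 7.200 ✓; bearing(D→M) − bearing(D→P) = 51.00° ✓; |DM| = 7.200 ✓; ∠(DM, MV) = 97.00° ✗; |MV| = 27.90 ✓.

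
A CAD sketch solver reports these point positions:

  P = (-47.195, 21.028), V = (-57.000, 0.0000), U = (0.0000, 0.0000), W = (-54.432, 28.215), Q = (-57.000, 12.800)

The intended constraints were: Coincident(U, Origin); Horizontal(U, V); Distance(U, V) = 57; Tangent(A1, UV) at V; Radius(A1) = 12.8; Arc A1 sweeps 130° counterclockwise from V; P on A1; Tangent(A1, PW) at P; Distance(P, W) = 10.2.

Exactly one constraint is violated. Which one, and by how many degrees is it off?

Tangent(A1, PW) at P — off by 5.20°.

U = (0.00, 0.00) ✓; U.y = 0.00, V.y = 0.00 ✓; |UV| = 57.00 ✓; ∠(QV, VU) = 90.00° ✓; |QV| = 12.80 ✓; bearing(Q→P) − bearing(Q→V) = 130.0° ✓; |QP| = 12.80 ✓; ∠(QP, PW) = 84.80° ✗; |PW| = 10.20 ✓.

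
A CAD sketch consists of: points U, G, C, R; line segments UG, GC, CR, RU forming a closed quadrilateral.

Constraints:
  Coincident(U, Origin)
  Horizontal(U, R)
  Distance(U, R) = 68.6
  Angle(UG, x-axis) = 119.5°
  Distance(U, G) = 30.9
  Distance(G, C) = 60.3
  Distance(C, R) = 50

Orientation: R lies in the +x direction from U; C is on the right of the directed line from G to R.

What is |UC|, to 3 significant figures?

30.3

Checks: U = (0.00, 0.00) ✓; |GC| = 60.30 ✓; |CR| = 50.00 ✓.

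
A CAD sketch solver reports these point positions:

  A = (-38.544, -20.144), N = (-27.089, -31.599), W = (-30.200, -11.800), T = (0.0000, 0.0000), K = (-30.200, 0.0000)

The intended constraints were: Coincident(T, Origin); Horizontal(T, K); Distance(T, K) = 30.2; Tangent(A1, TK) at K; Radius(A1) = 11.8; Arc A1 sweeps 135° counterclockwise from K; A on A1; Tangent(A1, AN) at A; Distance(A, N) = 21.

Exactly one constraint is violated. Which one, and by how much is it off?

Distance(A, N) = 21 — off by 4.80.

T = (0.00, 0.00) ✓; T.y = 0.00, K.y = 0.00 ✓; |TK| = 30.20 ✓; ∠(WK, KT) = 90.00° ✓; |WK| = 11.80 ✓; bearing(W→A) − bearing(W→K) = 135.0° ✓; |WA| = 11.80 ✓; ∠(WA, AN) = 90.00° ✓; |AN| = 16.20 ✗.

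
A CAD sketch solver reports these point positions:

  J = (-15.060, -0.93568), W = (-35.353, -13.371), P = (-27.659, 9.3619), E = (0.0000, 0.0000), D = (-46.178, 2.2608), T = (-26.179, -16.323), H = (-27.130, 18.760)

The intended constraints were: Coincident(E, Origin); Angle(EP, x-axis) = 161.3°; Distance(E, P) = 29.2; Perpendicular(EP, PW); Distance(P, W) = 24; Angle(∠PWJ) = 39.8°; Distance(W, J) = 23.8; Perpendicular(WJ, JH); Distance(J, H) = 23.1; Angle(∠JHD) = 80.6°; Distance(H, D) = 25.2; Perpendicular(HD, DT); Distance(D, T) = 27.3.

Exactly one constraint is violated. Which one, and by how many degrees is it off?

Perpendicular(HD, DT) — off by 6.20°.

E = (0.00, 0.00) ✓; EP at 161.3° ✓; |EP| = 29.20 ✓; ∠(EP, PW) = 90.00° ✓; |PW| = 24.00 ✓; ∠PWJ = 39.80° ✓; |WJ| = 23.80 ✓; ∠(WJ, JH) = 90.00° ✓; |JH| = 23.10 ✓; ∠JHD = 80.60° ✓; |HD| = 25.20 ✓; ∠(HD, DT) = 96.20° ✗; |DT| = 27.30 ✓.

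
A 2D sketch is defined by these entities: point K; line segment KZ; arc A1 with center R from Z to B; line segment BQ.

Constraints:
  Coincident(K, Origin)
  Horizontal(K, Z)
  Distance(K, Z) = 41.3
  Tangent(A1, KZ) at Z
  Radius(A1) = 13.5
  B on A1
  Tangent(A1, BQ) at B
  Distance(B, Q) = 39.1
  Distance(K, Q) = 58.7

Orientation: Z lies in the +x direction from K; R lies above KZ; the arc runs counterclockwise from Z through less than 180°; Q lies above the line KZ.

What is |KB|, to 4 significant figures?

56.23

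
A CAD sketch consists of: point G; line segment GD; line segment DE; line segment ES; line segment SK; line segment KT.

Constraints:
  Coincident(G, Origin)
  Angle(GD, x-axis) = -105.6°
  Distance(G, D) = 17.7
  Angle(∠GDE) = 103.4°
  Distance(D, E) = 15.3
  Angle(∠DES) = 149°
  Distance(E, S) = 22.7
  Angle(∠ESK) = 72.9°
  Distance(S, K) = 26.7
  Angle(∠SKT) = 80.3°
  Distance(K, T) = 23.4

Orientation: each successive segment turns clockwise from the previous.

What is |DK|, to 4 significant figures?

33.06

G is at the origin; GD runs at -105.6° with length 17.7, so D = (-4.760, -17.05). ∠GDE = 103.4° gives DE at 177.8° from the x-axis; with |DE| = 15.3, E = (-20.05, -16.46). ∠DES = 149.0° gives ES at 146.8° from the x-axis; with |ES| = 22.7, S = (-39.04, -4.031). ∠ESK = 72.9° gives SK at 39.70° from the x-axis; with |SK| = 26.7, K = (-18.50, 13.02). Then |DK| = |K − D| = 33.06.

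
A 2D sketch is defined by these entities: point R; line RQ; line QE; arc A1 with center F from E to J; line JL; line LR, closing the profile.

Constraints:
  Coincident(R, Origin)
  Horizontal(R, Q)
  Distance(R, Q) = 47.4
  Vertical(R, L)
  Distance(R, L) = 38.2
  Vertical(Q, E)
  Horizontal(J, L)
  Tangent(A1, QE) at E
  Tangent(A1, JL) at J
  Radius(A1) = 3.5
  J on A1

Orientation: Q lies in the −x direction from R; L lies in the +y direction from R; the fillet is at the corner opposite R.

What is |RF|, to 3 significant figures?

56.0

R and L share the same x with |RL| = 38.2 and L on the +y side, so L = (0.00, 38.2). The virtual corner opposite R is at (-47.4, 38.2). Tangency of A1 to QE means the radius FE is perpendicular to QE and since A1 is tangent to JL there, FJ ⟂ JL, with radius 3.5, so the center F sits 3.5 in from both sides at F = (-43.9, 34.7). Then |RF| = |F − R| = 56.0.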